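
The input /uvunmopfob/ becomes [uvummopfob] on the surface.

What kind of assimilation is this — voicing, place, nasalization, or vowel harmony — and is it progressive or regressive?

place assimilation, regressive

/n/→[m].
Each target copies a feature from the following segment, so the direction is regressive.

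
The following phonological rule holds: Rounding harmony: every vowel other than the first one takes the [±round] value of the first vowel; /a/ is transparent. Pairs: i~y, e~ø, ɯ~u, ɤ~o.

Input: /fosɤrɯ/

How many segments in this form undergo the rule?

2

/ɤ/ harmonizes with /o/ ([+round]) → [o]
/ɯ/ harmonizes with /o/ ([+round]) → [u]
2 segments change.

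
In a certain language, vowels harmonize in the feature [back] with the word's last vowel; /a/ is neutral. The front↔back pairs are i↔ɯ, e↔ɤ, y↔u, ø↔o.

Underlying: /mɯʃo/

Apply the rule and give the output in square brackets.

no segment meets the rule's conditions; no change.

[mɯʃo]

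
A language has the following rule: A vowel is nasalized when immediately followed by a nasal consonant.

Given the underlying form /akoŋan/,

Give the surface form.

/o/ before nasal /ŋ/ → [õ]
/a/ before nasal /n/ → [ã]

[akõŋãn]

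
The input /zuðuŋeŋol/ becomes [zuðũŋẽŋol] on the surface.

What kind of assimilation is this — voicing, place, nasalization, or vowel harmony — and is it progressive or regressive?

/u/→[ũ] /e/→[ẽ].
Each target copies a feature from the following segment, so the direction is regressive.

nasalization, regressive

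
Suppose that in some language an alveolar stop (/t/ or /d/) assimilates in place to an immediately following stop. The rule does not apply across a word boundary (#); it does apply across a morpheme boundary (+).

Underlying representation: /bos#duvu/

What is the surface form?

[bos#duvu]

no segment meets the rule's conditions; no change.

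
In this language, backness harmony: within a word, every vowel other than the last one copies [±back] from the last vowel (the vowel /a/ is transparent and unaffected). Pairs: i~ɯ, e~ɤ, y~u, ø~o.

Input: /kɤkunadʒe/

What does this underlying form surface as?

[kekynadʒe]

/ɤ/ harmonizes with /e/ ([-back]) → [e]
/u/ harmonizes with /e/ ([-back]) → [y]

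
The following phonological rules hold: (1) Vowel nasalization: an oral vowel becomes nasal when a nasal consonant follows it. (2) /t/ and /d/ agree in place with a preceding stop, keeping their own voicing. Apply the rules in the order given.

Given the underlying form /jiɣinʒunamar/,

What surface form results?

[jiɣĩnʒũnãmar]

Rule 1: /i/ before nasal /n/ → [ĩ]
Rule 1: /u/ before nasal /n/ → [ũ]
Rule 1: /a/ before nasal /m/ → [ã]
After rule 1: jiɣĩnʒũnãmar
Rule 2: no segment meets the rule's conditions; no change.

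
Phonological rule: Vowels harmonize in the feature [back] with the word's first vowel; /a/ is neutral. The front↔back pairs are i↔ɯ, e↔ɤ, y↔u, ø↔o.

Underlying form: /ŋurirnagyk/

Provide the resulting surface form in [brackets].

[ŋurɯrnaguk]

/i/ harmonizes with /u/ ([+back]) → [ɯ]
/y/ harmonizes with /u/ ([+back]) → [u]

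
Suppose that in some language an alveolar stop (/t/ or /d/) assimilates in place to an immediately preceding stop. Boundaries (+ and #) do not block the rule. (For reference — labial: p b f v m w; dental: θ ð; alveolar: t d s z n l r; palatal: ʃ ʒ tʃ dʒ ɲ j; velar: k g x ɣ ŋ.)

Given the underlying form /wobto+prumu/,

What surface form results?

/t/ after /b/ (labial) → [p]

[wobpo+prumu]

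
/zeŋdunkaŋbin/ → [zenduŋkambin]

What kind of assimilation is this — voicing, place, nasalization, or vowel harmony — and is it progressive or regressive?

/ŋ/→[n] /n/→[ŋ] /ŋ/→[m].
Each target copies a feature from the following segment, so the direction is regressive.

place assimilation, regressive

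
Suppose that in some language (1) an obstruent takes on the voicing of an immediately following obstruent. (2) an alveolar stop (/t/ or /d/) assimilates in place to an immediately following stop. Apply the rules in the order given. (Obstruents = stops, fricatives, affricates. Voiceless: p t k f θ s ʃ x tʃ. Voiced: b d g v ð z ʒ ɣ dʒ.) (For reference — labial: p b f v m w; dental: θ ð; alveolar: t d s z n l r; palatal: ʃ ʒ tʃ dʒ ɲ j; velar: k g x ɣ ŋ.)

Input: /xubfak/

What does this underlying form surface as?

[xupfak]

Rule 1: /b/ before /f/ (voiceless) → [p]
After rule 1: xupfak
Rule 2: no segment meets the rule's conditions; no change.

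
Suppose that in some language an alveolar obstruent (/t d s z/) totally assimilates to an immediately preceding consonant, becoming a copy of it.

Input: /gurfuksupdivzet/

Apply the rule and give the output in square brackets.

[gurfukkuppivvet]

/s/ after /k/ → [k] (total assimilation)
/d/ after /p/ → [p] (total assimilation)
/z/ after /v/ → [v] (total assimilation)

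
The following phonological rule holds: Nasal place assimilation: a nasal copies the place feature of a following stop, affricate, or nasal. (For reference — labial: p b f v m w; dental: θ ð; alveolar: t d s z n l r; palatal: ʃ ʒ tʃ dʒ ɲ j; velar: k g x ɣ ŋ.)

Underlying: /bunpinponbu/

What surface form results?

[bumpimpombu]

/n/ before /p/ (labial) → [m]
/n/ before /p/ (labial) → [m]
/n/ before /b/ (labial) → [m]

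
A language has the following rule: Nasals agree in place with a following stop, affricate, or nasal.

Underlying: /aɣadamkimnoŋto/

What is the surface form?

/m/ before /k/ (velar) → [ŋ]
/m/ before /n/ (alveolar) → [n]
/ŋ/ before /t/ (alveolar) → [n]

[aɣadaŋkinnonto]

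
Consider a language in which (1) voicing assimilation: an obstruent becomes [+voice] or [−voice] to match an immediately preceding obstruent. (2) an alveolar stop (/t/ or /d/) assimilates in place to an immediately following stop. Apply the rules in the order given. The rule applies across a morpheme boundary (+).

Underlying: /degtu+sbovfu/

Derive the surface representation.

Rule 1: /t/ after /g/ (voiced) → [d]
Rule 1: /b/ after /s/ (voiceless) → [p]
Rule 1: /f/ after /v/ (voiced) → [v]
After rule 1: degdu+spovvu
Rule 2: no segment meets the rule's conditions; no change.

[degdu+spovvu]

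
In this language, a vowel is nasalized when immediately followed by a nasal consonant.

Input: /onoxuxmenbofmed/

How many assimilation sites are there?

2

/o/ before nasal /n/ → [õ]
/e/ before nasal /n/ → [ẽ]
2 segments change.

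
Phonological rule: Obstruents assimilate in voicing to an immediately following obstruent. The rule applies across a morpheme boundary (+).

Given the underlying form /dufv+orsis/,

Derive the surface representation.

[duvv+orsis]

/f/ before /v/ (voiced) → [v]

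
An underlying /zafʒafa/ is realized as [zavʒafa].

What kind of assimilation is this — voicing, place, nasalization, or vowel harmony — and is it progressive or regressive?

/f/→[v].
Each target copies a feature from the following segment, so the direction is regressive.

voicing assimilation, regressive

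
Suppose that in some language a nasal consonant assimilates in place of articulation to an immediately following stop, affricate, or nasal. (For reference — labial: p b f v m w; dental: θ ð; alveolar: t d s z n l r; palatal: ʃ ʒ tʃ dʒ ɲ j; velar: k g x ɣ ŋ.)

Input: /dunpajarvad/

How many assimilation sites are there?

/n/ before /p/ (labial) → [m]
1 segment changes.

1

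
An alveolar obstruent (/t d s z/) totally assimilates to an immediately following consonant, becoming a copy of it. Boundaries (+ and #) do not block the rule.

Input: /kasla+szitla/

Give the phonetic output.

/s/ before /l/ → [l] (total assimilation)
/s/ before /z/ → [z] (total assimilation)
/t/ before /l/ → [l] (total assimilation)

[kalla+zzilla]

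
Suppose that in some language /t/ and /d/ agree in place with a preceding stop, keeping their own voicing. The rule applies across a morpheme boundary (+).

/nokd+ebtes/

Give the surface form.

/d/ after /k/ (velar) → [g]
/t/ after /b/ (labial) → [p]

[nokg+ebpes]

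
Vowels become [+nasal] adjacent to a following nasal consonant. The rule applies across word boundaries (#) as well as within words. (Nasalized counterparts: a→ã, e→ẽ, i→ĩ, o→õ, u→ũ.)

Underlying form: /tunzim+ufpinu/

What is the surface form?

/u/ before nasal /n/ → [ũ]
/i/ before nasal /m/ → [ĩ]
/i/ before nasal /n/ → [ĩ]

[tũnzĩm+ufpĩnu]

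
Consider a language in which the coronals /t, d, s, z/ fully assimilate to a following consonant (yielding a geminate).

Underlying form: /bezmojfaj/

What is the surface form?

/z/ before /m/ → [m] (total assimilation)

[bemmojfaj]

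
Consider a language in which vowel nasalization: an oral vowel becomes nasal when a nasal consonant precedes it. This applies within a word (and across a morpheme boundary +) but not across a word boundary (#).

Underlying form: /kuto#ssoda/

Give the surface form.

no segment meets the rule's conditions; no change.

[kuto#ssoda]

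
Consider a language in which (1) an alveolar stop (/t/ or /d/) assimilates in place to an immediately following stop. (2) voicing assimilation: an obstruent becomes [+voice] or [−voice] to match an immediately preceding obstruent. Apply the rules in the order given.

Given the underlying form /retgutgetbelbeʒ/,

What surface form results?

Rule 1: /t/ before /g/ (velar) → [k]
Rule 1: /t/ before /g/ (velar) → [k]
Rule 1: /t/ before /b/ (labial) → [p]
After rule 1: rekgukgepbelbeʒ
Rule 2: /g/ after /k/ (voiceless) → [k]
Rule 2: /g/ after /k/ (voiceless) → [k]
Rule 2: /b/ after /p/ (voiceless) → [p]

[rekkukkeppelbeʒ]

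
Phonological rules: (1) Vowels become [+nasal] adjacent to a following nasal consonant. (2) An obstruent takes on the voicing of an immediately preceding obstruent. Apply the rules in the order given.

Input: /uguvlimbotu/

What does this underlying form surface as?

[uguvlĩmbotu]

Rule 1: /i/ before nasal /m/ → [ĩ]
After rule 1: uguvlĩmbotu
Rule 2: no segment meets the rule's conditions; no change.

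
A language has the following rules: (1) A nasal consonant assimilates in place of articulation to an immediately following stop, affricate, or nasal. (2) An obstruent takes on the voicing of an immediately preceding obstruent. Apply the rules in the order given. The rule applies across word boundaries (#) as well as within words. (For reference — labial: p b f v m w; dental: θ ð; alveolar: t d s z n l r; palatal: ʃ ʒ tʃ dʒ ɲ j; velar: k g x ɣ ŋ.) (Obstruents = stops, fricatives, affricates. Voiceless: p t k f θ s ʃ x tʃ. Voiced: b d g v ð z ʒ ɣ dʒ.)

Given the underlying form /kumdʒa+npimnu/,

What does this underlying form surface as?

Rule 1: /m/ before /dʒ/ (palatal) → [ɲ]
Rule 1: /n/ before /p/ (labial) → [m]
Rule 1: /m/ before /n/ (alveolar) → [n]
After rule 1: kuɲdʒa+mpinnu
Rule 2: no segment meets the rule's conditions; no change.

[kuɲdʒa+mpinnu]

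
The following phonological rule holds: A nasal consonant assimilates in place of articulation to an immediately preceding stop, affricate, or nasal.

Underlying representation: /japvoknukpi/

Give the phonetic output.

[japvokŋukpi]

/n/ after /k/ (velar) → [ŋ]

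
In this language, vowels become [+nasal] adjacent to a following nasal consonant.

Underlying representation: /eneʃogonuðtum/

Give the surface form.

[ẽneʃogõnuðtũm]

/e/ before nasal /n/ → [ẽ]
/o/ before nasal /n/ → [õ]
/u/ before nasal /m/ → [ũ]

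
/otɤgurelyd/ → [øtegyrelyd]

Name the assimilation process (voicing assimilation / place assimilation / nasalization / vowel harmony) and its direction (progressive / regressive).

vowel harmony, regressive

/o/→[ø] /ɤ/→[e] /u/→[y].
Vowels agree with the last vowel, so the harmony is regressive.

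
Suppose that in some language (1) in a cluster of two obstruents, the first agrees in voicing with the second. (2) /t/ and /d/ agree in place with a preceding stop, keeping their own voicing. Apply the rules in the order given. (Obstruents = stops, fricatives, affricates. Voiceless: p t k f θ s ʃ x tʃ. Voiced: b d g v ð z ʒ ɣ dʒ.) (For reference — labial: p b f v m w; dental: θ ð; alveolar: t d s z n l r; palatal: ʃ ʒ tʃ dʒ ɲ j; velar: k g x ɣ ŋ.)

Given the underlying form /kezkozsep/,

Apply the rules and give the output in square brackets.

Rule 1: /z/ before /k/ (voiceless) → [s]
Rule 1: /z/ before /s/ (voiceless) → [s]
After rule 1: keskossep
Rule 2: no segment meets the rule's conditions; no change.

[keskossep]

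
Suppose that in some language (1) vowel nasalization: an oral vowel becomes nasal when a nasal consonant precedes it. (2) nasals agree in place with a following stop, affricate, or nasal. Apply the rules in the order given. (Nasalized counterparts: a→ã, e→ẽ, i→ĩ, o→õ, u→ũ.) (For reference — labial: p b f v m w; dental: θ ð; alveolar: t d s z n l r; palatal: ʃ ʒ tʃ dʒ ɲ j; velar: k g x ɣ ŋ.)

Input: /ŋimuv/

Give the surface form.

Rule 1: /i/ after nasal /ŋ/ → [ĩ]
Rule 1: /u/ after nasal /m/ → [ũ]
After rule 1: ŋĩmũv
Rule 2: no segment meets the rule's conditions; no change.

[ŋĩmũv]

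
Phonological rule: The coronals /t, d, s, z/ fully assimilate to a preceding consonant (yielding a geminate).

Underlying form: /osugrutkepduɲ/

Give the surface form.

[osugrutkeppuɲ]

/d/ after /p/ → [p] (total assimilation)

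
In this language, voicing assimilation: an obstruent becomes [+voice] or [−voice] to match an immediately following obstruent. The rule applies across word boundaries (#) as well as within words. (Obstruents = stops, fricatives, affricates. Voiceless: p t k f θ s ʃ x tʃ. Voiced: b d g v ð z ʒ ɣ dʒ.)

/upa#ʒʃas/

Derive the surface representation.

/ʒ/ before /ʃ/ (voiceless) → [ʃ]

[upa#ʃʃas]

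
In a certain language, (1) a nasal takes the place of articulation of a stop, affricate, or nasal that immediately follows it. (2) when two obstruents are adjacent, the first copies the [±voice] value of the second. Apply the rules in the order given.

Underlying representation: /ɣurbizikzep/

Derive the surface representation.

Rule 1: no segment meets the rule's conditions; no change.
After rule 1: ɣurbizikzep
Rule 2: /k/ before /z/ (voiced) → [g]

[ɣurbizigzep]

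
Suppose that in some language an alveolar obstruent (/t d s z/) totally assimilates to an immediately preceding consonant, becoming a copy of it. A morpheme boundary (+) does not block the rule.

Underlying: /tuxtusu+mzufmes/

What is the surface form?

[tuxxusu+mmufmes]

/t/ after /x/ → [x] (total assimilation)
/z/ after /m/ → [m] (total assimilation)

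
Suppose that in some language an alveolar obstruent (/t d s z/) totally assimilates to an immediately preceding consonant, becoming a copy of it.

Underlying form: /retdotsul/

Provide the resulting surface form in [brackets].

/d/ after /t/ → [t] (total assimilation)
/s/ after /t/ → [t] (total assimilation)

[rettottul]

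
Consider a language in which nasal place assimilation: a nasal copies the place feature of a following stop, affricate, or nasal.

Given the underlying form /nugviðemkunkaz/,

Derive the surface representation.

[nugviðeŋkuŋkaz]

/m/ before /k/ (velar) → [ŋ]
/n/ before /k/ (velar) → [ŋ]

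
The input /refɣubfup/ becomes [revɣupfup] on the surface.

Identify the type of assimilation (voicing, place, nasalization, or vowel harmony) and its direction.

voicing assimilation, regressive

/f/→[v] /b/→[p].
Each target copies a feature from the following segment, so the direction is regressive.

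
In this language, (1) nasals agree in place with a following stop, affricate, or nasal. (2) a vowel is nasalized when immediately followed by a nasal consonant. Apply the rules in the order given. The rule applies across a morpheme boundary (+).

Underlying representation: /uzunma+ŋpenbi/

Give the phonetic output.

[uzũmmã+mpẽmbi]

Rule 1: /n/ before /m/ (labial) → [m]
Rule 1: /ŋ/ before /p/ (labial) → [m]
Rule 1: /n/ before /b/ (labial) → [m]
After rule 1: uzumma+mpembi
Rule 2: /u/ before nasal /m/ → [ũ]
Rule 2: /a/ before nasal /m/ → [ã]
Rule 2: /e/ before nasal /m/ → [ẽ]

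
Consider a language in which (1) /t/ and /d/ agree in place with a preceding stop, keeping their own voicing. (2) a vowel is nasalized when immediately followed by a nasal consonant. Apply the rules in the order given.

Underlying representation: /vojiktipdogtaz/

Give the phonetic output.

[vojikkipbogkaz]

Rule 1: /t/ after /k/ (velar) → [k]
Rule 1: /d/ after /p/ (labial) → [b]
Rule 1: /t/ after /g/ (velar) → [k]
After rule 1: vojikkipbogkaz
Rule 2: no segment meets the rule's conditions; no change.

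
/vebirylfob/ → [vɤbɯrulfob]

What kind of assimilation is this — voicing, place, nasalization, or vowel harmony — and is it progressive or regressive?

/e/→[ɤ] /i/→[ɯ] /y/→[u].
Vowels agree with the last vowel, so the harmony is regressive.

vowel harmony, regressive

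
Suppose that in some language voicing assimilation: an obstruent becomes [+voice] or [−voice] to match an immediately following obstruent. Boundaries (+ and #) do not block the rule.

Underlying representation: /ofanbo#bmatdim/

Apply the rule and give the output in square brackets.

[ofanbo#bmaddim]

/t/ before /d/ (voiced) → [d]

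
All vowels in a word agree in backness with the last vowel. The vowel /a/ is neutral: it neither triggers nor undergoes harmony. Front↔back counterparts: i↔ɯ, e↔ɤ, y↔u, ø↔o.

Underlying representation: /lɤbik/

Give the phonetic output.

/ɤ/ harmonizes with /i/ ([-back]) → [e]

[lebik]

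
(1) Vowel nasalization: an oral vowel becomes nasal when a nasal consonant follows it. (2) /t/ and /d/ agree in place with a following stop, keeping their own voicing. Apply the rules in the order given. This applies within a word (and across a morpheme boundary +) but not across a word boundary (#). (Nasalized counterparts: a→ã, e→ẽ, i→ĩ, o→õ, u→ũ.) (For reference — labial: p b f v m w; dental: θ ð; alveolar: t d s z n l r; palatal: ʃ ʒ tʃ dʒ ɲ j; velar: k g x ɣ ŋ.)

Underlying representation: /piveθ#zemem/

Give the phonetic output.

Rule 1: /e/ before nasal /m/ → [ẽ]
Rule 1: /e/ before nasal /m/ → [ẽ]
After rule 1: piveθ#zẽmẽm
Rule 2: no segment meets the rule's conditions; no change.

[piveθ#zẽmẽm]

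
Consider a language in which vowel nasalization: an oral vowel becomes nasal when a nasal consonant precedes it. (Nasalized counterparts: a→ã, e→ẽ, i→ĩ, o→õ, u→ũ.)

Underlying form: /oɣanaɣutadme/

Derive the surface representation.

[oɣanãɣutadmẽ]

/a/ after nasal /n/ → [ã]
/e/ after nasal /m/ → [ẽ]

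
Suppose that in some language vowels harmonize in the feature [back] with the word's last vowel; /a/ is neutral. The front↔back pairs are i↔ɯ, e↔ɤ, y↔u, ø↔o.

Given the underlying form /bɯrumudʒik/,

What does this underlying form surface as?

/ɯ/ harmonizes with /i/ ([-back]) → [i]
/u/ harmonizes with /i/ ([-back]) → [y]
/u/ harmonizes with /i/ ([-back]) → [y]

[birymydʒik]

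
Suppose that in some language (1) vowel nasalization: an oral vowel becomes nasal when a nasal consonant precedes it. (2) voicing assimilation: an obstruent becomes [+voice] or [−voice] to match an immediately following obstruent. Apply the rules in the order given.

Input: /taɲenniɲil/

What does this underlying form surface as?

Rule 1: /e/ after nasal /ɲ/ → [ẽ]
Rule 1: /i/ after nasal /n/ → [ĩ]
Rule 1: /i/ after nasal /ɲ/ → [ĩ]
After rule 1: taɲẽnnĩɲĩl
Rule 2: no segment meets the rule's conditions; no change.

[taɲẽnnĩɲĩl]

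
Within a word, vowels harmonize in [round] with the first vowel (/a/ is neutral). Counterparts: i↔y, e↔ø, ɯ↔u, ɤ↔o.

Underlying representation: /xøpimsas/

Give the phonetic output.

/i/ harmonizes with /ø/ ([+round]) → [y]

[xøpymsas]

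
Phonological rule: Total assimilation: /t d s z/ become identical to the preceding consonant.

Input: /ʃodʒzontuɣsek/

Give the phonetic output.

[ʃodʒdʒonnuɣɣek]

/z/ after /dʒ/ → [dʒ] (total assimilation)
/t/ after /n/ → [n] (total assimilation)
/s/ after /ɣ/ → [ɣ] (total assimilation)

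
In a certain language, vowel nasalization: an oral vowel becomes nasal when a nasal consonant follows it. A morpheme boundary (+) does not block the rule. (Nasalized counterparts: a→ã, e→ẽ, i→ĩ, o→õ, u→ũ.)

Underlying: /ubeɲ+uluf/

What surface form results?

/e/ before nasal /ɲ/ → [ẽ]

[ubẽɲ+uluf]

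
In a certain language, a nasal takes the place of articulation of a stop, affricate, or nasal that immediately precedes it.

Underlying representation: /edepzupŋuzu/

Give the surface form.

[edepzupmuzu]

/ŋ/ after /p/ (labial) → [m]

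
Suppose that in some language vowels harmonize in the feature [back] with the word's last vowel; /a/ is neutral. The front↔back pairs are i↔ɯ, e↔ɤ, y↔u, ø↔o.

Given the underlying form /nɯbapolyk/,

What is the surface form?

[nibapølyk]

/ɯ/ harmonizes with /y/ ([-back]) → [i]
/o/ harmonizes with /y/ ([-back]) → [ø]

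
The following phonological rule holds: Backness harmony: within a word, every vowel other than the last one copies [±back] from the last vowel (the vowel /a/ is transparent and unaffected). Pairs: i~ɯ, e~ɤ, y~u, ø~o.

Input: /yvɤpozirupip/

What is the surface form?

[yvepøzirypip]

/ɤ/ harmonizes with /i/ ([-back]) → [e]
/o/ harmonizes with /i/ ([-back]) → [ø]
/u/ harmonizes with /i/ ([-back]) → [y]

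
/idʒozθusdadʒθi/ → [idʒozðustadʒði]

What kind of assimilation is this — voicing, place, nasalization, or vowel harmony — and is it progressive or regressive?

/θ/→[ð] /d/→[t] /θ/→[ð].
Each target copies a feature from the preceding segment, so the direction is progressive.

voicing assimilation, progressive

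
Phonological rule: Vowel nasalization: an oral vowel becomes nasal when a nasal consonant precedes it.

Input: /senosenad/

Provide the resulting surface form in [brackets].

[senõsenãd]

/o/ after nasal /n/ → [õ]
/a/ after nasal /n/ → [ã]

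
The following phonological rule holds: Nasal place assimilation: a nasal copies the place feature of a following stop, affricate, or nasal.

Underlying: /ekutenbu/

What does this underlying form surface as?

/n/ before /b/ (labial) → [m]

[ekutembu]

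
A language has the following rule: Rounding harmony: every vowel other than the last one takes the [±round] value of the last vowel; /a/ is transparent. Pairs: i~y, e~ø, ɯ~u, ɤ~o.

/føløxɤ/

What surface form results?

[felexɤ]

/ø/ harmonizes with /ɤ/ ([-round]) → [e]
/ø/ harmonizes with /ɤ/ ([-round]) → [e]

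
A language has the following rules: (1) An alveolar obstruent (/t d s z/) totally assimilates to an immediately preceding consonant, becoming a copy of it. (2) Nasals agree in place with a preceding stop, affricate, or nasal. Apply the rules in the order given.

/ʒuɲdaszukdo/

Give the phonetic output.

Rule 1: /d/ after /ɲ/ → [ɲ] (total assimilation)
Rule 1: /z/ after /s/ → [s] (total assimilation)
Rule 1: /d/ after /k/ → [k] (total assimilation)
After rule 1: ʒuɲɲassukko
Rule 2: no segment meets the rule's conditions; no change.

[ʒuɲɲassukko]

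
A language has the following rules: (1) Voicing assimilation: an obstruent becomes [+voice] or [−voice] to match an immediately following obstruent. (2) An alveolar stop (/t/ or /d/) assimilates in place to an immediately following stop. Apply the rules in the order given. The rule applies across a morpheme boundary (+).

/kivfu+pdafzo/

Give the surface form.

[kiffu+bdavzo]

Rule 1: /v/ before /f/ (voiceless) → [f]
Rule 1: /p/ before /d/ (voiced) → [b]
Rule 1: /f/ before /z/ (voiced) → [v]
After rule 1: kiffu+bdavzo
Rule 2: no segment meets the rule's conditions; no change.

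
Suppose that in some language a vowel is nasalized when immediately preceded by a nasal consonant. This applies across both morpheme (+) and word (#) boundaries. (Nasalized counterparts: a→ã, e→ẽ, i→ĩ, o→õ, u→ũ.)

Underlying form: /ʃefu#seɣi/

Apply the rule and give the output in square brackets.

[ʃefu#seɣi]

no segment meets the rule's conditions; no change.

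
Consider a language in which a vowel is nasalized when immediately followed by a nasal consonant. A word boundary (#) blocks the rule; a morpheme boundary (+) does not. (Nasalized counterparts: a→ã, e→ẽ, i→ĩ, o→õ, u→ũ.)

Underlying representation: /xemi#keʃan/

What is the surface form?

/e/ before nasal /m/ → [ẽ]
/a/ before nasal /n/ → [ã]

[xẽmi#keʃãn]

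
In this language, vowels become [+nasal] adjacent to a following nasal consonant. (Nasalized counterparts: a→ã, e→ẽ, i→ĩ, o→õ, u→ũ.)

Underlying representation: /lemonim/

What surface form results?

[lẽmõnĩm]

/e/ before nasal /m/ → [ẽ]
/o/ before nasal /n/ → [õ]
/i/ before nasal /m/ → [ĩ]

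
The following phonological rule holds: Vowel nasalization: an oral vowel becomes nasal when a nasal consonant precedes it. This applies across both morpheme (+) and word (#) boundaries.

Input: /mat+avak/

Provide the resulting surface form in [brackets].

[mãt+avak]

/a/ after nasal /m/ → [ã]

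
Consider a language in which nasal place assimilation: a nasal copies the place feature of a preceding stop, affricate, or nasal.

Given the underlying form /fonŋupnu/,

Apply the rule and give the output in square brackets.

[fonnupmu]

/ŋ/ after /n/ (alveolar) → [n]
/n/ after /p/ (labial) → [m]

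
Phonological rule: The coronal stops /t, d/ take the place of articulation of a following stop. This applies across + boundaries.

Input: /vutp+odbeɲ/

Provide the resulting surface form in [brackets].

[vupp+obbeɲ]

/t/ before /p/ (labial) → [p]
/d/ before /b/ (labial) → [b]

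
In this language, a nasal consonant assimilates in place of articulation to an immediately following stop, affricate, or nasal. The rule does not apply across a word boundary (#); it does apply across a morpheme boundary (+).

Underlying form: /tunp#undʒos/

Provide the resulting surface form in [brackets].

/n/ before /p/ (labial) → [m]
/n/ before /dʒ/ (palatal) → [ɲ]

[tump#uɲdʒos]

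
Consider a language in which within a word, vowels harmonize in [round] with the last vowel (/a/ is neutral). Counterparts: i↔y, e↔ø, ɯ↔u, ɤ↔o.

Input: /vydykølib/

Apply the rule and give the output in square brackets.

[vidikelib]

/y/ harmonizes with /i/ ([-round]) → [i]
/y/ harmonizes with /i/ ([-round]) → [i]
/ø/ harmonizes with /i/ ([-round]) → [e]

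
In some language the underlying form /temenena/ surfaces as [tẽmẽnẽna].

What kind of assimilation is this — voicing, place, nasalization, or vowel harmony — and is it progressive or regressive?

nasalization, regressive

/e/→[ẽ] /e/→[ẽ] /e/→[ẽ].
Each target copies a feature from the following segment, so the direction is regressive.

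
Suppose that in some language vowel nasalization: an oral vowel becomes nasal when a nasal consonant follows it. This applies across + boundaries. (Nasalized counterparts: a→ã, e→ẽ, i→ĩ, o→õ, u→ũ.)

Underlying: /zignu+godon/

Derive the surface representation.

[zignu+godõn]

/o/ before nasal /n/ → [õ]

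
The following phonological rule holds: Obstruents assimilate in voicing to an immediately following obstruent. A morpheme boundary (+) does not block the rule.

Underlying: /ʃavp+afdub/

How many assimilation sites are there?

/v/ before /p/ (voiceless) → [f]
/f/ before /d/ (voiced) → [v]
2 segments change.

2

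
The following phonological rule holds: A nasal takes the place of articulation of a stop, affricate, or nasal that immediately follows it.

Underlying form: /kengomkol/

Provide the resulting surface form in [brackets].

[keŋgoŋkol]

/n/ before /g/ (velar) → [ŋ]
/m/ before /k/ (velar) → [ŋ]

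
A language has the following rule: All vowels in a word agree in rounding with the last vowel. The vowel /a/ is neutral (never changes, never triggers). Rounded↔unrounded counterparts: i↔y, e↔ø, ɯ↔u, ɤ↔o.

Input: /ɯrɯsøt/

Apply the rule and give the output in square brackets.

[urusøt]

/ɯ/ harmonizes with /ø/ ([+round]) → [u]
/ɯ/ harmonizes with /ø/ ([+round]) → [u]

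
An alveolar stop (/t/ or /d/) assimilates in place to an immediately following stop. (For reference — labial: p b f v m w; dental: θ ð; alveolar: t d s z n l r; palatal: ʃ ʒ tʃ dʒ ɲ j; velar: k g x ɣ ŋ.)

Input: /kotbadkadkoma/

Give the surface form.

[kopbagkagkoma]

/t/ before /b/ (labial) → [p]
/d/ before /k/ (velar) → [g]
/d/ before /k/ (velar) → [g]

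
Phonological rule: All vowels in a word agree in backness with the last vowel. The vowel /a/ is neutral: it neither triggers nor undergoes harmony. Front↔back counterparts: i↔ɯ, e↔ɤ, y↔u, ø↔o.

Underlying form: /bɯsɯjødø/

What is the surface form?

/ɯ/ harmonizes with /ø/ ([-back]) → [i]
/ɯ/ harmonizes with /ø/ ([-back]) → [i]

[bisijødø]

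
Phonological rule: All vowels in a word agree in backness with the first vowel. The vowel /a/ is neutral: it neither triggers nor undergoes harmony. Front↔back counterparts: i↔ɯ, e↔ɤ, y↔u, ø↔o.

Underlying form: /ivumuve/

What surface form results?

/u/ harmonizes with /i/ ([-back]) → [y]
/u/ harmonizes with /i/ ([-back]) → [y]

[ivymyve]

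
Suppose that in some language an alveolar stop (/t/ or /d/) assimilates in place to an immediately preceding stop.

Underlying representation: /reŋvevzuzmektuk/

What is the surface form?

[reŋvevzuzmekkuk]

/t/ after /k/ (velar) → [k]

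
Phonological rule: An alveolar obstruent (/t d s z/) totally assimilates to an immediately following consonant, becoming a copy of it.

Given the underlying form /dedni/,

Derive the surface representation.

/d/ before /n/ → [n] (total assimilation)

[denni]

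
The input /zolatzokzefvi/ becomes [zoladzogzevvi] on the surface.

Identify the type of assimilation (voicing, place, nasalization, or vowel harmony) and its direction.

/t/→[d] /k/→[g] /f/→[v].
Each target copies a feature from the following segment, so the direction is regressive.

voicing assimilation, regressive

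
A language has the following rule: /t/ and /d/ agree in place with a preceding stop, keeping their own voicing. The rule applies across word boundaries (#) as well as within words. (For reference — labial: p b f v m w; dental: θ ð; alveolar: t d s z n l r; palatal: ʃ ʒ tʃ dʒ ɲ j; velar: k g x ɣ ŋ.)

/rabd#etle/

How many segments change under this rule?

/d/ after /b/ (labial) → [b]
1 segment changes.

1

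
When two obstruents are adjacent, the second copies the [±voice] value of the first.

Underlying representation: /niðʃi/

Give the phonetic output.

/ʃ/ after /ð/ (voiced) → [ʒ]

[niðʒi]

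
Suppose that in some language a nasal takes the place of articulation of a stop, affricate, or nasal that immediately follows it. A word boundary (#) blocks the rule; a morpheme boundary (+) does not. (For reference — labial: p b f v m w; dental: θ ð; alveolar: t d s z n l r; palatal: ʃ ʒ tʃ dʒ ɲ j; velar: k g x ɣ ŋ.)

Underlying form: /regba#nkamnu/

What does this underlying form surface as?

[regba#ŋkannu]

/n/ before /k/ (velar) → [ŋ]
/m/ before /n/ (alveolar) → [n]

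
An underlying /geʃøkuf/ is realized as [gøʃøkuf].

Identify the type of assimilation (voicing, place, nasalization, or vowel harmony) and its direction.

vowel harmony, regressive

/e/→[ø].
Vowels agree with the last vowel, so the harmony is regressive.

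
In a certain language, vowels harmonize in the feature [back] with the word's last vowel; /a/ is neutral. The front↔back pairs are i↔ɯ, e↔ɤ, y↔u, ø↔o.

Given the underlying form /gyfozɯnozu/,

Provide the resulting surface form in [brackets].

[gufozɯnozu]

/y/ harmonizes with /u/ ([+back]) → [u]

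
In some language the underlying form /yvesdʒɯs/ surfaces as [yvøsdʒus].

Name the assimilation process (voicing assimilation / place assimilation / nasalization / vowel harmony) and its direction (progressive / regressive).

vowel harmony, progressive

/e/→[ø] /ɯ/→[u].
Vowels agree with the first vowel, so the harmony is progressive.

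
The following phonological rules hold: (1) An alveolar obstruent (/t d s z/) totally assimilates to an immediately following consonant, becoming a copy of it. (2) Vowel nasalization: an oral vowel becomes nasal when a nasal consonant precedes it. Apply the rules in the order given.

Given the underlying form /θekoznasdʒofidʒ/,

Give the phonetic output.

Rule 1: /z/ before /n/ → [n] (total assimilation)
Rule 1: /s/ before /dʒ/ → [dʒ] (total assimilation)
After rule 1: θekonnadʒdʒofidʒ
Rule 2: /a/ after nasal /n/ → [ã]

[θekonnãdʒdʒofidʒ]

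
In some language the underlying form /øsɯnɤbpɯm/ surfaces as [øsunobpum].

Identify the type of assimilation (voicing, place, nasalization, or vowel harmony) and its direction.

/ɯ/→[u] /ɤ/→[o] /ɯ/→[u].
Vowels agree with the first vowel, so the harmony is progressive.

vowel harmony, progressive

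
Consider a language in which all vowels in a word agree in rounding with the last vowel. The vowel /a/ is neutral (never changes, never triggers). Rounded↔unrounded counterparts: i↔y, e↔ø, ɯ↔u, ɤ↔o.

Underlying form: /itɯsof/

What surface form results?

/i/ harmonizes with /o/ ([+round]) → [y]
/ɯ/ harmonizes with /o/ ([+round]) → [u]

[ytusof]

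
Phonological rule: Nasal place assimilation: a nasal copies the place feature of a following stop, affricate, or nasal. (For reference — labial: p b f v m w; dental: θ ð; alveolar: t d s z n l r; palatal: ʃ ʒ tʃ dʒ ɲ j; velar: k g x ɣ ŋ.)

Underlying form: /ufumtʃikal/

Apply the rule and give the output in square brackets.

[ufuɲtʃikal]

/m/ before /tʃ/ (palatal) → [ɲ]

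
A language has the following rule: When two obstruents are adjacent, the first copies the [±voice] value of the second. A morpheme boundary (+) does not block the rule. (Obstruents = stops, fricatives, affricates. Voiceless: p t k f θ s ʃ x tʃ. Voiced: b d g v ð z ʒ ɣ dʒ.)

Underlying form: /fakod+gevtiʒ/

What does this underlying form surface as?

[fakod+geftiʒ]

/v/ before /t/ (voiceless) → [f]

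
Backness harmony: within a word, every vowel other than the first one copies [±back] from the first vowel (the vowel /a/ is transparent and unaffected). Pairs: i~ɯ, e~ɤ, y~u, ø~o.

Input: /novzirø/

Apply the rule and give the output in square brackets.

[novzɯro]

/i/ harmonizes with /o/ ([+back]) → [ɯ]
/ø/ harmonizes with /o/ ([+back]) → [o]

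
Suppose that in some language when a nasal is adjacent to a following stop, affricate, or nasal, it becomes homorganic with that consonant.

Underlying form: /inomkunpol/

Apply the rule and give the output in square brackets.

/m/ before /k/ (velar) → [ŋ]
/n/ before /p/ (labial) → [m]

[inoŋkumpol]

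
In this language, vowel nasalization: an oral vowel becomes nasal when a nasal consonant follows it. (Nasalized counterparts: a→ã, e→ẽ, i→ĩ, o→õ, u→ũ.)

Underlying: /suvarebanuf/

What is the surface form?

[suvarebãnuf]

/a/ before nasal /n/ → [ã]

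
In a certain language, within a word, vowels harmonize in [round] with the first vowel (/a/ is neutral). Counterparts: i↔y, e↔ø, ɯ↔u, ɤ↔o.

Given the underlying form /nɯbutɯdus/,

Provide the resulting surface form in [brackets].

/u/ harmonizes with /ɯ/ ([-round]) → [ɯ]
/u/ harmonizes with /ɯ/ ([-round]) → [ɯ]

[nɯbɯtɯdɯs]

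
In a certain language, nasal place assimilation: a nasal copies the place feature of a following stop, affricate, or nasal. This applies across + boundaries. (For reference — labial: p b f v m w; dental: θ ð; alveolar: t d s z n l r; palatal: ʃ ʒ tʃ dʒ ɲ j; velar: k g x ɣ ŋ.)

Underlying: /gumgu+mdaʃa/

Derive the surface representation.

/m/ before /g/ (velar) → [ŋ]
/m/ before /d/ (alveolar) → [n]

[guŋgu+ndaʃa]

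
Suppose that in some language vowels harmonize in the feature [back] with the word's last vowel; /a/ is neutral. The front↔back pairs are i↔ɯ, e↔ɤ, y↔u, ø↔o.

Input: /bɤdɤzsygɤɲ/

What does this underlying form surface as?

[bɤdɤzsugɤɲ]

/y/ harmonizes with /ɤ/ ([+back]) → [u]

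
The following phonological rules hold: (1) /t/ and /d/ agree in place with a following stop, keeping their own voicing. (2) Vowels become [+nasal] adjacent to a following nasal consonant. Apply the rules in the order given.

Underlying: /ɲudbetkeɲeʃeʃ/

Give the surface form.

Rule 1: /d/ before /b/ (labial) → [b]
Rule 1: /t/ before /k/ (velar) → [k]
After rule 1: ɲubbekkeɲeʃeʃ
Rule 2: /e/ before nasal /ɲ/ → [ẽ]

[ɲubbekkẽɲeʃeʃ]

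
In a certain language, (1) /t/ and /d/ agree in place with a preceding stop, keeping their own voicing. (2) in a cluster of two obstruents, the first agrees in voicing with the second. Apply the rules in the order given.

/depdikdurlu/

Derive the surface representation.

[debbiggurlu]

Rule 1: /d/ after /p/ (labial) → [b]
Rule 1: /d/ after /k/ (velar) → [g]
After rule 1: depbikgurlu
Rule 2: /p/ before /b/ (voiced) → [b]
Rule 2: /k/ before /g/ (voiced) → [g]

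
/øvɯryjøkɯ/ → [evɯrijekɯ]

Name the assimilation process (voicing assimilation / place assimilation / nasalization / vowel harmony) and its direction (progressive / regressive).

/ø/→[e] /y/→[i] /ø/→[e].
Vowels agree with the last vowel, so the harmony is regressive.

vowel harmony, regressive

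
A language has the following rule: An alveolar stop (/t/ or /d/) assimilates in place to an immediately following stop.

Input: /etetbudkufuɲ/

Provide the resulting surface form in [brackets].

/t/ before /b/ (labial) → [p]
/d/ before /k/ (velar) → [g]

[etepbugkufuɲ]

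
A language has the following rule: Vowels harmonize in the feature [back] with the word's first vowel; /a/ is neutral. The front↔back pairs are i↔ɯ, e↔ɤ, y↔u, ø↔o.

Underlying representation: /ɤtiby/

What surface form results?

[ɤtɯbu]

/i/ harmonizes with /ɤ/ ([+back]) → [ɯ]
/y/ harmonizes with /ɤ/ ([+back]) → [u]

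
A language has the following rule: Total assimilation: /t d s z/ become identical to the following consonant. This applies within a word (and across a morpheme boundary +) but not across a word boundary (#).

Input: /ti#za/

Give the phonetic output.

[ti#za]

no segment meets the rule's conditions; no change.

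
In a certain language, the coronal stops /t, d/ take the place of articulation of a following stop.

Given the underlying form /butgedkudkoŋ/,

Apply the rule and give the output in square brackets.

/t/ before /g/ (velar) → [k]
/d/ before /k/ (velar) → [g]
/d/ before /k/ (velar) → [g]

[bukgegkugkoŋ]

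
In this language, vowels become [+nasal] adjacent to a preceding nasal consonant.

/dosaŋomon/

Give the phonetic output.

[dosaŋõmõn]

/o/ after nasal /ŋ/ → [õ]
/o/ after nasal /m/ → [õ]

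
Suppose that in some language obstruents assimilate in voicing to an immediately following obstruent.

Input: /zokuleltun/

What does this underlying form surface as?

[zokuleltun]

no segment meets the rule's conditions; no change.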